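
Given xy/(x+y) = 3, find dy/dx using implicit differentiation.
Apply d/dx to both sides, remembering that y depends on x. Each occurrence of y therefore brings in a y' = dy/dx via the chain rule.

With F(x, y) equal to the left-hand side minus the right, differentiate F term by term:
  d/dx[xy/(x + y)] = xy(-y' - 1)/(x + y)^2 + x·y'/(x + y) + y/(x + y)
  d/dx[-3] = 0
Adding these up, d/dx[F] = 0 becomes
  (-xy/(x + y)^2 + y/(x + y)) + (-xy/(x + y)^2 + x/(x + y))·y' = 0,
so isolating y',
  dy/dx = -(-xy/(x + y)^2 + y/(x + y))/(-xy/(x + y)^2 + x/(x + y))
        = -(y^2/(x + y)^2)/(x^2/(x + y)^2) = -y^2/x^2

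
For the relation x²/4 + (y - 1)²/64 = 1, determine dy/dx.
Differentiate both sides with respect to x, treating y as y(x). By the chain rule, any term containing y contributes a factor of y' = dy/dx when we differentiate it.

Move every term to one side and write the relation as F(x, y) = 0. Term by term,
  d/dx[x^2/4] = x/2
  d/dx[(y - 1)^2/64] = y'(y - 1)/32
  d/dx[-1] = 0

The pieces without y' make up ∂F/∂x and the coefficient of y' is ∂F/∂y:
  ∂F/∂x = x/2,
  ∂F/∂y = y/32 - 1/32.

Since d/dx[F] = ∂F/∂x + (∂F/∂y)·y' = 0, solve for y':
  (∂F/∂y)·y' = -∂F/∂x
  dy/dx = -(∂F/∂x)/(∂F/∂y) = -(x/2)/(y/32 - 1/32)
        = -(x/2)/((y - 1)/32) = -16x/(y - 1)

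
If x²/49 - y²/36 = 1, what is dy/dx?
Differentiate the relation implicitly: treat y = y(x) and apply the chain rule, so every y-derivative picks up a y' = dy/dx factor.

With everything moved to the left-hand side, differentiate term by term:
  d/dx[x^2/49] = 2x/49
  d/dx[-y^2/36] = -y·y'/18
  d/dx[-1] = 0

Separating the contributions that come from x directly and those that come through y:
  without y':      2x/49
  multiplying y':  -y/18

so (2x/49) + (-y/18)·y' = 0, and therefore
  dy/dx = -(2x/49)/(-y/18) = 36x/(49y)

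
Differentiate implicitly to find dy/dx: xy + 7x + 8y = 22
Take d/dx of both sides. Since y is implicitly a function of x, the chain rule attaches a y' = dy/dx factor whenever we differentiate through y.

Set F(x, y) = (left side) − (right side), so the curve is F = 0. Differentiating each term of F:
  d/dx[xy] = x·y' + y
  d/dx[7x] = 7
  d/dx[8y] = 8·y'
  d/dx[-22] = 0

Collecting, the y'-free part is the partial derivative in x and the y' coefficient is the partial derivative in y:
  ∂F/∂x = y + 7
  ∂F/∂y = x + 8

so d/dx[F(x, y(x))] = ∂F/∂x + (∂F/∂y)·y' = 0. Rearranging,
  dy/dx = -(∂F/∂x)/(∂F/∂y) = -(y + 7)/(x + 8) = (-y - 7)/(x + 8)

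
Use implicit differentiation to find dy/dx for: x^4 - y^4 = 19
Differentiate both sides with respect to x, treating y as y(x). By the chain rule, any term containing y contributes a factor of y' = dy/dx when we differentiate it.

Move every term to one side and write the relation as F(x, y) = 0. Term by term,
  d/dx[x^4] = 4x^3
  d/dx[-y^4] = -4y^3·y'
  d/dx[-19] = 0

The pieces without y' make up ∂F/∂x and the coefficient of y' is ∂F/∂y:
  ∂F/∂x = 4x^3,
  ∂F/∂y = -4y^3.

Since d/dx[F] = ∂F/∂x + (∂F/∂y)·y' = 0, solve for y':
  (∂F/∂y)·y' = -∂F/∂x
  dy/dx = -(∂F/∂x)/(∂F/∂y) = -(4x^3)/(-4y^3) = x^3/y^3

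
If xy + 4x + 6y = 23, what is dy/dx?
Take d/dx of both sides. Since y is implicitly a function of x, the chain rule attaches a y' = dy/dx factor whenever we differentiate through y.

Set F(x, y) = (left side) − (right side), so the curve is F = 0. Differentiating each term of F:
  d/dx[xy] = x·y' + y
  d/dx[4x] = 4
  d/dx[6y] = 6·y'
  d/dx[-23] = 0

Collecting, the y'-free part is the partial derivative in x and the y' coefficient is the partial derivative in y:
  ∂F/∂x = y + 4
  ∂F/∂y = x + 6

so d/dx[F(x, y(x))] = ∂F/∂x + (∂F/∂y)·y' = 0. Rearranging,
  dy/dx = -(∂F/∂x)/(∂F/∂y) = -(y + 4)/(x + 6) = (-y - 4)/(x + 6)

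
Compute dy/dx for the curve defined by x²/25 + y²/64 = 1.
Differentiate both sides with respect to x, treating y as y(x). By the chain rule, any term containing y contributes a factor of y' = dy/dx when we differentiate it.

Move every term to one side and write the relation as F(x, y) = 0. Term by term,
  d/dx[x^2/25] = 2x/25
  d/dx[y^2/64] = y·y'/32
  d/dx[-1] = 0

The pieces without y' make up ∂F/∂x and the coefficient of y' is ∂F/∂y:
  ∂F/∂x = 2x/25,
  ∂F/∂y = y/32.

Since d/dx[F] = ∂F/∂x + (∂F/∂y)·y' = 0, solve for y':
  (∂F/∂y)·y' = -∂F/∂x
  dy/dx = -(∂F/∂x)/(∂F/∂y) = -(2x/25)/(y/32) = -64x/(25y)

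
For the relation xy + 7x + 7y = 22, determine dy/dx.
Apply d/dx to both sides, remembering that y depends on x. Each occurrence of y therefore brings in a y' = dy/dx via the chain rule.

With F(x, y) equal to the left-hand side minus the right, differentiate F term by term:
  d/dx[xy] = x·y' + y
  d/dx[7x] = 7
  d/dx[7y] = 7·y'
  d/dx[-22] = 0
Adding these up, d/dx[F] = 0 becomes
  (y + 7) + (x + 7)·y' = 0,
so isolating y',
  dy/dx = -(y + 7)/(x + 7) = (-y - 7)/(x + 7)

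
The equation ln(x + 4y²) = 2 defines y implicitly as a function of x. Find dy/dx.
Differentiate the relation implicitly: treat y = y(x) and apply the chain rule, so every y-derivative picks up a y' = dy/dx factor.

With everything moved to the left-hand side, differentiate term by term:
  d/dx[ln(x + 4y^2)] = (8y·y' + 1)/(x + 4y^2)
  d/dx[-2] = 0

Separating the contributions that come from x directly and those that come through y:
  without y':      1/(x + 4y^2)
  multiplying y':  8y/(x + 4y^2)

so (1/(x + 4y^2)) + (8y/(x + 4y^2))·y' = 0, and therefore
  dy/dx = -(1/(x + 4y^2))/(8y/(x + 4y^2)) = -1/(8y)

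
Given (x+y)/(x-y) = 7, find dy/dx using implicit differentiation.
Differentiate both sides with respect to x, treating y as y(x). By the chain rule, any term containing y contributes a factor of y' = dy/dx when we differentiate it.

Move every term to one side and write the relation as F(x, y) = 0. Term by term,
  d/dx[(x + y)/(x - y)] = (y' + 1)/(x - y) + (x + y)(y' - 1)/(x - y)^2
  d/dx[-7] = 0

The pieces without y' make up ∂F/∂x and the coefficient of y' is ∂F/∂y:
  ∂F/∂x = 1/(x - y) - (x + y)/(x - y)^2,
  ∂F/∂y = 1/(x - y) + (x + y)/(x - y)^2.

Since d/dx[F] = ∂F/∂x + (∂F/∂y)·y' = 0, solve for y':
  (∂F/∂y)·y' = -∂F/∂x
  dy/dx = -(∂F/∂x)/(∂F/∂y) = -(1/(x - y) - (x + y)/(x - y)^2)/(1/(x - y) + (x + y)/(x - y)^2)
        = -(-2y/(x - y)^2)/(2x/(x - y)^2) = y/x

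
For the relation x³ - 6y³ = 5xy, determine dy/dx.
Differentiate the relation implicitly: treat y = y(x) and apply the chain rule, so every y-derivative picks up a y' = dy/dx factor.

With everything moved to the left-hand side, differentiate term by term:
  d/dx[x^3] = 3x^2
  d/dx[-5xy] = -5x·y' - 5y
  d/dx[-6y^3] = -18y^2·y'

Separating the contributions that come from x directly and those that come through y:
  without y':      3x^2 - 5y
  multiplying y':  -5x - 18y^2

so (3x^2 - 5y) + (-5x - 18y^2)·y' = 0, and therefore
  dy/dx = -(3x^2 - 5y)/(-5x - 18y^2) = (3x^2 - 5y)/(5x + 18y^2)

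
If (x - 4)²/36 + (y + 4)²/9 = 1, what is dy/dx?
Differentiate both sides with respect to x, treating y as y(x). By the chain rule, any term containing y contributes a factor of y' = dy/dx when we differentiate it.

Move every term to one side and write the relation as F(x, y) = 0. Term by term,
  d/dx[(x - 4)^2/36] = x/18 - 2/9
  d/dx[(y + 4)^2/9] = 2·y'(y + 4)/9
  d/dx[-1] = 0

The pieces without y' make up ∂F/∂x and the coefficient of y' is ∂F/∂y:
  ∂F/∂x = x/18 - 2/9,
  ∂F/∂y = 2y/9 + 8/9.

Since d/dx[F] = ∂F/∂x + (∂F/∂y)·y' = 0, solve for y':
  (∂F/∂y)·y' = -∂F/∂x
  dy/dx = -(∂F/∂x)/(∂F/∂y) = -(x/18 - 2/9)/(2y/9 + 8/9)
        = -((x - 4)/18)/(2(y + 4)/9) = (4 - x)/(4(y + 4))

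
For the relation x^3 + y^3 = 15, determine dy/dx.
Differentiate the relation implicitly: treat y = y(x) and apply the chain rule, so every y-derivative picks up a y' = dy/dx factor.

With everything moved to the left-hand side, differentiate term by term:
  d/dx[x^3] = 3x^2
  d/dx[y^3] = 3y^2·y'
  d/dx[-15] = 0

Separating the contributions that come from x directly and those that come through y:
  without y':      3x^2
  multiplying y':  3y^2

so (3x^2) + (3y^2)·y' = 0, and therefore
  dy/dx = -(3x^2)/(3y^2) = -x^2/y^2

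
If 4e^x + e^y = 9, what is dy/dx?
Differentiate both sides with respect to x, treating y as y(x). By the chain rule, any term containing y contributes a factor of y' = dy/dx when we differentiate it.

Move every term to one side and write the relation as F(x, y) = 0. Term by term,
  d/dx[4e^(x)] = 4e^(x)
  d/dx[e^(y)] = y'·e^(y)
  d/dx[-9] = 0

The pieces without y' make up ∂F/∂x and the coefficient of y' is ∂F/∂y:
  ∂F/∂x = 4e^(x),
  ∂F/∂y = e^(y).

Since d/dx[F] = ∂F/∂x + (∂F/∂y)·y' = 0, solve for y':
  (∂F/∂y)·y' = -∂F/∂x
  dy/dx = -(∂F/∂x)/(∂F/∂y) = -(4e^(x))/(e^(y)) = -4e^(x - y)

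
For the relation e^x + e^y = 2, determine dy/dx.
Apply d/dx to both sides, remembering that y depends on x. Each occurrence of y therefore brings in a y' = dy/dx via the chain rule.

With F(x, y) equal to the left-hand side minus the right, differentiate F term by term:
  d/dx[e^(x)] = e^(x)
  d/dx[e^(y)] = y'·e^(y)
  d/dx[-2] = 0
Adding these up, d/dx[F] = 0 becomes
  (e^(x)) + (e^(y))·y' = 0,
so isolating y',
  dy/dx = -(e^(x))/(e^(y)) = -e^(x - y)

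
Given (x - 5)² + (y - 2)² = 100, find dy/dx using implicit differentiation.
Apply d/dx to both sides, remembering that y depends on x. Each occurrence of y therefore brings in a y' = dy/dx via the chain rule.

With F(x, y) equal to the left-hand side minus the right, differentiate F term by term:
  d/dx[(x - 5)^2] = 2x - 10
  d/dx[(y - 2)^2] = 2·y'(y - 2)
  d/dx[-100] = 0
Adding these up, d/dx[F] = 0 becomes
  (2x - 10) + (2y - 4)·y' = 0,
so isolating y',
  dy/dx = -(2x - 10)/(2y - 4) = (5 - x)/(y - 2)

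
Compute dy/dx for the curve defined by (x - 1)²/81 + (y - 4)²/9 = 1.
Differentiate the relation implicitly: treat y = y(x) and apply the chain rule, so every y-derivative picks up a y' = dy/dx factor.

With everything moved to the left-hand side, differentiate term by term:
  d/dx[(x - 1)^2/81] = 2x/81 - 2/81
  d/dx[(y - 4)^2/9] = 2·y'(y - 4)/9
  d/dx[-1] = 0

Separating the contributions that come from x directly and those that come through y:
  without y':      2x/81 - 2/81
  multiplying y':  2y/9 - 8/9

so (2x/81 - 2/81) + (2y/9 - 8/9)·y' = 0, and therefore
  dy/dx = -(2x/81 - 2/81)/(2y/9 - 8/9)
        = -(2(x - 1)/81)/(2(y - 4)/9) = (1 - x)/(9(y - 4))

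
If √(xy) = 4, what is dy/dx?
Differentiate the relation implicitly: treat y = y(x) and apply the chain rule, so every y-derivative picks up a y' = dy/dx factor.

With everything moved to the left-hand side, differentiate term by term:
  d/dx[√(xy)] = √(xy)(x·y'/2 + y/2)/(xy)
  d/dx[-4] = 0

Separating the contributions that come from x directly and those that come through y:
  without y':      √(xy)/(2x)
  multiplying y':  √(xy)/(2y)

so (√(xy)/(2x)) + (√(xy)/(2y))·y' = 0, and therefore
  dy/dx = -(√(xy)/(2x))/(√(xy)/(2y)) = -y/x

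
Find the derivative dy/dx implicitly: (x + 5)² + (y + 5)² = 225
Take d/dx of both sides. Since y is implicitly a function of x, the chain rule attaches a y' = dy/dx factor whenever we differentiate through y.

Set F(x, y) = (left side) − (right side), so the curve is F = 0. Differentiating each term of F:
  d/dx[(x + 5)^2] = 2x + 10
  d/dx[(y + 5)^2] = 2·y'(y + 5)
  d/dx[-225] = 0

Collecting, the y'-free part is the partial derivative in x and the y' coefficient is the partial derivative in y:
  ∂F/∂x = 2x + 10
  ∂F/∂y = 2y + 10

so d/dx[F(x, y(x))] = ∂F/∂x + (∂F/∂y)·y' = 0. Rearranging,
  dy/dx = -(∂F/∂x)/(∂F/∂y) = -(2x + 10)/(2y + 10) = (-x - 5)/(y + 5)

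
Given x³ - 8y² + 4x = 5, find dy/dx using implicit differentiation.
Apply d/dx to both sides, remembering that y depends on x. Each occurrence of y therefore brings in a y' = dy/dx via the chain rule.

With F(x, y) equal to the left-hand side minus the right, differentiate F term by term:
  d/dx[x^3] = 3x^2
  d/dx[4x] = 4
  d/dx[-8y^2] = -16y·y'
  d/dx[-5] = 0
Adding these up, d/dx[F] = 0 becomes
  (3x^2 + 4) + (-16y)·y' = 0,
so isolating y',
  dy/dx = -(3x^2 + 4)/(-16y) = (3x^2 + 4)/(16y)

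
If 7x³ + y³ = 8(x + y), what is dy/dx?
Differentiate both sides with respect to x, treating y as y(x). By the chain rule, any term containing y contributes a factor of y' = dy/dx when we differentiate it.

Move every term to one side and write the relation as F(x, y) = 0. Term by term,
  d/dx[7x^3] = 21x^2
  d/dx[-8x] = -8
  d/dx[y^3] = 3y^2·y'
  d/dx[-8y] = -8·y'

The pieces without y' make up ∂F/∂x and the coefficient of y' is ∂F/∂y:
  ∂F/∂x = 21x^2 - 8,
  ∂F/∂y = 3y^2 - 8.

Since d/dx[F] = ∂F/∂x + (∂F/∂y)·y' = 0, solve for y':
  (∂F/∂y)·y' = -∂F/∂x
  dy/dx = -(∂F/∂x)/(∂F/∂y) = -(21x^2 - 8)/(3y^2 - 8) = (8 - 21x^2)/(3y^2 - 8)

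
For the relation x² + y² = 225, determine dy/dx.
Apply d/dx to both sides, remembering that y depends on x. Each occurrence of y therefore brings in a y' = dy/dx via the chain rule.

With F(x, y) equal to the left-hand side minus the right, differentiate F term by term:
  d/dx[x^2] = 2x
  d/dx[y^2] = 2y·y'
  d/dx[-225] = 0
Adding these up, d/dx[F] = 0 becomes
  (2x) + (2y)·y' = 0,
so isolating y',
  dy/dx = -(2x)/(2y) = -x/y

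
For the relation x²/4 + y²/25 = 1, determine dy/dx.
Take d/dx of both sides. Since y is implicitly a function of x, the chain rule attaches a y' = dy/dx factor whenever we differentiate through y.

Set F(x, y) = (left side) − (right side), so the curve is F = 0. Differentiating each term of F:
  d/dx[x^2/4] = x/2
  d/dx[y^2/25] = 2y·y'/25
  d/dx[-1] = 0

Collecting, the y'-free part is the partial derivative in x and the y' coefficient is the partial derivative in y:
  ∂F/∂x = x/2
  ∂F/∂y = 2y/25

so d/dx[F(x, y(x))] = ∂F/∂x + (∂F/∂y)·y' = 0. Rearranging,
  dy/dx = -(∂F/∂x)/(∂F/∂y) = -(x/2)/(2y/25) = -25x/(4y)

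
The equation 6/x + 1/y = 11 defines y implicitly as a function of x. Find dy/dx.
Apply d/dx to both sides, remembering that y depends on x. Each occurrence of y therefore brings in a y' = dy/dx via the chain rule.

With F(x, y) equal to the left-hand side minus the right, differentiate F term by term:
  d/dx[1/y] = -y'/y^2
  d/dx[6/x] = -6/x^2
  d/dx[-11] = 0
Adding these up, d/dx[F] = 0 becomes
  (-6/x^2) + (-1/y^2)·y' = 0,
so isolating y',
  dy/dx = -(-6/x^2)/(-1/y^2) = -6y^2/x^2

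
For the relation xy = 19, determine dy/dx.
Apply d/dx to both sides, remembering that y depends on x. Each occurrence of y therefore brings in a y' = dy/dx via the chain rule.

With F(x, y) equal to the left-hand side minus the right, differentiate F term by term:
  d/dx[xy] = x·y' + y
  d/dx[-19] = 0
Adding these up, d/dx[F] = 0 becomes
  (y) + (x)·y' = 0,
so isolating y',
  dy/dx = -(y)/(x) = -y/x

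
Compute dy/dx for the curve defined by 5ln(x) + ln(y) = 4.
Differentiate both sides with respect to x, treating y as y(x). By the chain rule, any term containing y contributes a factor of y' = dy/dx when we differentiate it.

Move every term to one side and write the relation as F(x, y) = 0. Term by term,
  d/dx[5ln(x)] = 5/x
  d/dx[ln(y)] = y'/y
  d/dx[-4] = 0

The pieces without y' make up ∂F/∂x and the coefficient of y' is ∂F/∂y:
  ∂F/∂x = 5/x,
  ∂F/∂y = 1/y.

Since d/dx[F] = ∂F/∂x + (∂F/∂y)·y' = 0, solve for y':
  (∂F/∂y)·y' = -∂F/∂x
  dy/dx = -(∂F/∂x)/(∂F/∂y) = -(5/x)/(1/y) = -5y/x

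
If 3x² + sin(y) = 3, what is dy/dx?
Take d/dx of both sides. Since y is implicitly a function of x, the chain rule attaches a y' = dy/dx factor whenever we differentiate through y.

Set F(x, y) = (left side) − (right side), so the curve is F = 0. Differentiating each term of F:
  d/dx[3x^2] = 6x
  d/dx[sin(y)] = y'·cos(y)
  d/dx[-3] = 0

Collecting, the y'-free part is the partial derivative in x and the y' coefficient is the partial derivative in y:
  ∂F/∂x = 6x
  ∂F/∂y = cos(y)

so d/dx[F(x, y(x))] = ∂F/∂x + (∂F/∂y)·y' = 0. Rearranging,
  dy/dx = -(∂F/∂x)/(∂F/∂y) = -(6x)/(cos(y)) = -6x/cos(y)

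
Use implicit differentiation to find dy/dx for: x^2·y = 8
Differentiate both sides with respect to x, treating y as y(x). By the chain rule, any term containing y contributes a factor of y' = dy/dx when we differentiate it.

Move every term to one side and write the relation as F(x, y) = 0. Term by term,
  d/dx[x^2y] = x^2·y' + 2xy
  d/dx[-8] = 0

The pieces without y' make up ∂F/∂x and the coefficient of y' is ∂F/∂y:
  ∂F/∂x = 2xy,
  ∂F/∂y = x^2.

Since d/dx[F] = ∂F/∂x + (∂F/∂y)·y' = 0, solve for y':
  (∂F/∂y)·y' = -∂F/∂x
  dy/dx = -(∂F/∂x)/(∂F/∂y) = -(2xy)/(x^2) = -2y/x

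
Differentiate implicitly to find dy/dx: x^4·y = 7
Differentiate the relation implicitly: treat y = y(x) and apply the chain rule, so every y-derivative picks up a y' = dy/dx factor.

With everything moved to the left-hand side, differentiate term by term:
  d/dx[x^4y] = x^4·y' + 4x^3y
  d/dx[-7] = 0

Separating the contributions that come from x directly and those that come through y:
  without y':      4x^3y
  multiplying y':  x^4

so (4x^3y) + (x^4)·y' = 0, and therefore
  dy/dx = -(4x^3y)/(x^4) = -4y/x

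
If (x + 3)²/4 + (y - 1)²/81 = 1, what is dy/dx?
Take d/dx of both sides. Since y is implicitly a function of x, the chain rule attaches a y' = dy/dx factor whenever we differentiate through y.

Set F(x, y) = (left side) − (right side), so the curve is F = 0. Differentiating each term of F:
  d/dx[(x + 3)^2/4] = x/2 + 3/2
  d/dx[(y - 1)^2/81] = 2·y'(y - 1)/81
  d/dx[-1] = 0

Collecting, the y'-free part is the partial derivative in x and the y' coefficient is the partial derivative in y:
  ∂F/∂x = x/2 + 3/2
  ∂F/∂y = 2y/81 - 2/81

so d/dx[F(x, y(x))] = ∂F/∂x + (∂F/∂y)·y' = 0. Rearranging,
  dy/dx = -(∂F/∂x)/(∂F/∂y) = -(x/2 + 3/2)/(2y/81 - 2/81)
        = -((x + 3)/2)/(2(y - 1)/81) = 81(-x - 3)/(4(y - 1))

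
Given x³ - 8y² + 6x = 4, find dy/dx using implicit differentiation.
Apply d/dx to both sides, remembering that y depends on x. Each occurrence of y therefore brings in a y' = dy/dx via the chain rule.

With F(x, y) equal to the left-hand side minus the right, differentiate F term by term:
  d/dx[x^3] = 3x^2
  d/dx[6x] = 6
  d/dx[-8y^2] = -16y·y'
  d/dx[-4] = 0
Adding these up, d/dx[F] = 0 becomes
  (3x^2 + 6) + (-16y)·y' = 0,
so isolating y',
  dy/dx = -(3x^2 + 6)/(-16y) = 3(x^2 + 2)/(16y)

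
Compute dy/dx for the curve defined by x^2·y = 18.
Apply d/dx to both sides, remembering that y depends on x. Each occurrence of y therefore brings in a y' = dy/dx via the chain rule.

With F(x, y) equal to the left-hand side minus the right, differentiate F term by term:
  d/dx[x^2y] = x^2·y' + 2xy
  d/dx[-18] = 0
Adding these up, d/dx[F] = 0 becomes
  (2xy) + (x^2)·y' = 0,
so isolating y',
  dy/dx = -(2xy)/(x^2) = -2y/x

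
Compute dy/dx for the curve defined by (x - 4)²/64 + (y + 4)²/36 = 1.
Differentiate both sides with respect to x, treating y as y(x). By the chain rule, any term containing y contributes a factor of y' = dy/dx when we differentiate it.

Move every term to one side and write the relation as F(x, y) = 0. Term by term,
  d/dx[(x - 4)^2/64] = x/32 - 1/8
  d/dx[(y + 4)^2/36] = y'(y + 4)/18
  d/dx[-1] = 0

The pieces without y' make up ∂F/∂x and the coefficient of y' is ∂F/∂y:
  ∂F/∂x = x/32 - 1/8,
  ∂F/∂y = y/18 + 2/9.

Since d/dx[F] = ∂F/∂x + (∂F/∂y)·y' = 0, solve for y':
  (∂F/∂y)·y' = -∂F/∂x
  dy/dx = -(∂F/∂x)/(∂F/∂y) = -(x/32 - 1/8)/(y/18 + 2/9)
        = -((x - 4)/32)/((y + 4)/18) = 9(4 - x)/(16(y + 4))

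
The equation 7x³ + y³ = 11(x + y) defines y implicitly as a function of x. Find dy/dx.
Differentiate both sides with respect to x, treating y as y(x). By the chain rule, any term containing y contributes a factor of y' = dy/dx when we differentiate it.

Move every term to one side and write the relation as F(x, y) = 0. Term by term,
  d/dx[7x^3] = 21x^2
  d/dx[-11x] = -11
  d/dx[y^3] = 3y^2·y'
  d/dx[-11y] = -11·y'

The pieces without y' make up ∂F/∂x and the coefficient of y' is ∂F/∂y:
  ∂F/∂x = 21x^2 - 11,
  ∂F/∂y = 3y^2 - 11.

Since d/dx[F] = ∂F/∂x + (∂F/∂y)·y' = 0, solve for y':
  (∂F/∂y)·y' = -∂F/∂x
  dy/dx = -(∂F/∂x)/(∂F/∂y) = -(21x^2 - 11)/(3y^2 - 11) = (11 - 21x^2)/(3y^2 - 11)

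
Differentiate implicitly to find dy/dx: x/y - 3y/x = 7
Differentiate both sides with respect to x, treating y as y(x). By the chain rule, any term containing y contributes a factor of y' = dy/dx when we differentiate it.

Move every term to one side and write the relation as F(x, y) = 0. Term by term,
  d/dx[x/y] = -x·y'/y^2 + 1/y
  d/dx[-3y/x] = -3·y'/x + 3y/x^2
  d/dx[-7] = 0

The pieces without y' make up ∂F/∂x and the coefficient of y' is ∂F/∂y:
  ∂F/∂x = 1/y + 3y/x^2,
  ∂F/∂y = -x/y^2 - 3/x.

Since d/dx[F] = ∂F/∂x + (∂F/∂y)·y' = 0, solve for y':
  (∂F/∂y)·y' = -∂F/∂x
  dy/dx = -(∂F/∂x)/(∂F/∂y) = -(1/y + 3y/x^2)/(-x/y^2 - 3/x)
        = -((x^2 + 3y^2)/(x^2y))/(-(x^2 + 3y^2)/(xy^2)) = y/x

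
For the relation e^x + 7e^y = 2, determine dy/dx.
Take d/dx of both sides. Since y is implicitly a function of x, the chain rule attaches a y' = dy/dx factor whenever we differentiate through y.

Set F(x, y) = (left side) − (right side), so the curve is F = 0. Differentiating each term of F:
  d/dx[e^(x)] = e^(x)
  d/dx[7e^(y)] = 7·y'·e^(y)
  d/dx[-2] = 0

Collecting, the y'-free part is the partial derivative in x and the y' coefficient is the partial derivative in y:
  ∂F/∂x = e^(x)
  ∂F/∂y = 7e^(y)

so d/dx[F(x, y(x))] = ∂F/∂x + (∂F/∂y)·y' = 0. Rearranging,
  dy/dx = -(∂F/∂x)/(∂F/∂y) = -(e^(x))/(7e^(y)) = -e^(x - y)/7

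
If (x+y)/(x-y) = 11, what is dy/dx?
Take d/dx of both sides. Since y is implicitly a function of x, the chain rule attaches a y' = dy/dx factor whenever we differentiate through y.

Set F(x, y) = (left side) − (right side), so the curve is F = 0. Differentiating each term of F:
  d/dx[(x + y)/(x - y)] = (y' + 1)/(x - y) + (x + y)(y' - 1)/(x - y)^2
  d/dx[-11] = 0

Collecting, the y'-free part is the partial derivative in x and the y' coefficient is the partial derivative in y:
  ∂F/∂x = 1/(x - y) - (x + y)/(x - y)^2
  ∂F/∂y = 1/(x - y) + (x + y)/(x - y)^2

so d/dx[F(x, y(x))] = ∂F/∂x + (∂F/∂y)·y' = 0. Rearranging,
  dy/dx = -(∂F/∂x)/(∂F/∂y) = -(1/(x - y) - (x + y)/(x - y)^2)/(1/(x - y) + (x + y)/(x - y)^2)
        = -(-2y/(x - y)^2)/(2x/(x - y)^2) = y/x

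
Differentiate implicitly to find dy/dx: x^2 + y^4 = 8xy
Apply d/dx to both sides, remembering that y depends on x. Each occurrence of y therefore brings in a y' = dy/dx via the chain rule.

With F(x, y) equal to the left-hand side minus the right, differentiate F term by term:
  d/dx[x^2] = 2x
  d/dx[-8xy] = -8x·y' - 8y
  d/dx[y^4] = 4y^3·y'
Adding these up, d/dx[F] = 0 becomes
  (2x - 8y) + (-8x + 4y^3)·y' = 0,
so isolating y',
  dy/dx = -(2x - 8y)/(-8x + 4y^3) = (x - 4y)/(2(2x - y^3))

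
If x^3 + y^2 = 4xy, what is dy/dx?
Take d/dx of both sides. Since y is implicitly a function of x, the chain rule attaches a y' = dy/dx factor whenever we differentiate through y.

Set F(x, y) = (left side) − (right side), so the curve is F = 0. Differentiating each term of F:
  d/dx[x^3] = 3x^2
  d/dx[-4xy] = -4x·y' - 4y
  d/dx[y^2] = 2y·y'

Collecting, the y'-free part is the partial derivative in x and the y' coefficient is the partial derivative in y:
  ∂F/∂x = 3x^2 - 4y
  ∂F/∂y = -4x + 2y

so d/dx[F(x, y(x))] = ∂F/∂x + (∂F/∂y)·y' = 0. Rearranging,
  dy/dx = -(∂F/∂x)/(∂F/∂y) = -(3x^2 - 4y)/(-4x + 2y) = (3x^2 - 4y)/(2(2x - y))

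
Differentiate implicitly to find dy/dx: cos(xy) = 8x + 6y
Take d/dx of both sides. Since y is implicitly a function of x, the chain rule attaches a y' = dy/dx factor whenever we differentiate through y.

Set F(x, y) = (left side) − (right side), so the curve is F = 0. Differentiating each term of F:
  d/dx[-8x] = -8
  d/dx[-6y] = -6·y'
  d/dx[cos(xy)] = -(x·y' + y)·sin(xy)

Collecting, the y'-free part is the partial derivative in x and the y' coefficient is the partial derivative in y:
  ∂F/∂x = -y·sin(xy) - 8
  ∂F/∂y = -x·sin(xy) - 6

so d/dx[F(x, y(x))] = ∂F/∂x + (∂F/∂y)·y' = 0. Rearranging,
  dy/dx = -(∂F/∂x)/(∂F/∂y) = -(-y·sin(xy) - 8)/(-x·sin(xy) - 6) = -(y·sin(xy) + 8)/(x·sin(xy) + 6)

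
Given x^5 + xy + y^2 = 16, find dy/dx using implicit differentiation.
Differentiate the relation implicitly: treat y = y(x) and apply the chain rule, so every y-derivative picks up a y' = dy/dx factor.

With everything moved to the left-hand side, differentiate term by term:
  d/dx[x^5] = 5x^4
  d/dx[xy] = x·y' + y
  d/dx[y^2] = 2y·y'
  d/dx[-16] = 0

Separating the contributions that come from x directly and those that come through y:
  without y':      5x^4 + y
  multiplying y':  x + 2y

so (5x^4 + y) + (x + 2y)·y' = 0, and therefore
  dy/dx = -(5x^4 + y)/(x + 2y) = (-5x^4 - y)/(x + 2y)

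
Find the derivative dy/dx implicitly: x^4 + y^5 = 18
Apply d/dx to both sides, remembering that y depends on x. Each occurrence of y therefore brings in a y' = dy/dx via the chain rule.

With F(x, y) equal to the left-hand side minus the right, differentiate F term by term:
  d/dx[x^4] = 4x^3
  d/dx[y^5] = 5y^4·y'
  d/dx[-18] = 0
Adding these up, d/dx[F] = 0 becomes
  (4x^3) + (5y^4)·y' = 0,
so isolating y',
  dy/dx = -(4x^3)/(5y^4) = -4x^3/(5y^4)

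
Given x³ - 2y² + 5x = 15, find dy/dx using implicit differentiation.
Differentiate the relation implicitly: treat y = y(x) and apply the chain rule, so every y-derivative picks up a y' = dy/dx factor.

With everything moved to the left-hand side, differentiate term by term:
  d/dx[x^3] = 3x^2
  d/dx[5x] = 5
  d/dx[-2y^2] = -4y·y'
  d/dx[-15] = 0

Separating the contributions that come from x directly and those that come through y:
  without y':      3x^2 + 5
  multiplying y':  -4y

so (3x^2 + 5) + (-4y)·y' = 0, and therefore
  dy/dx = -(3x^2 + 5)/(-4y) = (3x^2 + 5)/(4y)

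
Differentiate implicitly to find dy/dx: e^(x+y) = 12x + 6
Apply d/dx to both sides, remembering that y depends on x. Each occurrence of y therefore brings in a y' = dy/dx via the chain rule.

With F(x, y) equal to the left-hand side minus the right, differentiate F term by term:
  d/dx[-12x] = -12
  d/dx[e^(x + y)] = (y' + 1)·e^(x + y)
  d/dx[-6] = 0
Adding these up, d/dx[F] = 0 becomes
  (e^(x + y) - 12) + (e^(x + y))·y' = 0,
so isolating y',
  dy/dx = -(e^(x + y) - 12)/(e^(x + y)) = 12e^(-x - y) - 1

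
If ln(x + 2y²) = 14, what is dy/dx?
Differentiate the relation implicitly: treat y = y(x) and apply the chain rule, so every y-derivative picks up a y' = dy/dx factor.

With everything moved to the left-hand side, differentiate term by term:
  d/dx[ln(x + 2y^2)] = (4y·y' + 1)/(x + 2y^2)
  d/dx[-14] = 0

Separating the contributions that come from x directly and those that come through y:
  without y':      1/(x + 2y^2)
  multiplying y':  4y/(x + 2y^2)

so (1/(x + 2y^2)) + (4y/(x + 2y^2))·y' = 0, and therefore
  dy/dx = -(1/(x + 2y^2))/(4y/(x + 2y^2)) = -1/(4y)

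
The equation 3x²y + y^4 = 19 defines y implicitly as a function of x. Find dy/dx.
Take d/dx of both sides. Since y is implicitly a function of x, the chain rule attaches a y' = dy/dx factor whenever we differentiate through y.

Set F(x, y) = (left side) − (right side), so the curve is F = 0. Differentiating each term of F:
  d/dx[3x^2y] = 3x^2·y' + 6xy
  d/dx[y^4] = 4y^3·y'
  d/dx[-19] = 0

Collecting, the y'-free part is the partial derivative in x and the y' coefficient is the partial derivative in y:
  ∂F/∂x = 6xy
  ∂F/∂y = 3x^2 + 4y^3

so d/dx[F(x, y(x))] = ∂F/∂x + (∂F/∂y)·y' = 0. Rearranging,
  dy/dx = -(∂F/∂x)/(∂F/∂y) = -(6xy)/(3x^2 + 4y^3) = -6xy/(3x^2 + 4y^3)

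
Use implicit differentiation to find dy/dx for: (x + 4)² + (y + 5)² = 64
Apply d/dx to both sides, remembering that y depends on x. Each occurrence of y therefore brings in a y' = dy/dx via the chain rule.

With F(x, y) equal to the left-hand side minus the right, differentiate F term by term:
  d/dx[(x + 4)^2] = 2x + 8
  d/dx[(y + 5)^2] = 2·y'(y + 5)
  d/dx[-64] = 0
Adding these up, d/dx[F] = 0 becomes
  (2x + 8) + (2y + 10)·y' = 0,
so isolating y',
  dy/dx = -(2x + 8)/(2y + 10) = (-x - 4)/(y + 5)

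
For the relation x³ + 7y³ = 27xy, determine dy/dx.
Differentiate both sides with respect to x, treating y as y(x). By the chain rule, any term containing y contributes a factor of y' = dy/dx when we differentiate it.

Move every term to one side and write the relation as F(x, y) = 0. Term by term,
  d/dx[x^3] = 3x^2
  d/dx[-27xy] = -27x·y' - 27y
  d/dx[7y^3] = 21y^2·y'

The pieces without y' make up ∂F/∂x and the coefficient of y' is ∂F/∂y:
  ∂F/∂x = 3x^2 - 27y,
  ∂F/∂y = -27x + 21y^2.

Since d/dx[F] = ∂F/∂x + (∂F/∂y)·y' = 0, solve for y':
  (∂F/∂y)·y' = -∂F/∂x
  dy/dx = -(∂F/∂x)/(∂F/∂y) = -(3x^2 - 27y)/(-27x + 21y^2) = (x^2 - 9y)/(9x - 7y^2)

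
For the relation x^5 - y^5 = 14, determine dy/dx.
Differentiate the relation implicitly: treat y = y(x) and apply the chain rule, so every y-derivative picks up a y' = dy/dx factor.

With everything moved to the left-hand side, differentiate term by term:
  d/dx[x^5] = 5x^4
  d/dx[-y^5] = -5y^4·y'
  d/dx[-14] = 0

Separating the contributions that come from x directly and those that come through y:
  without y':      5x^4
  multiplying y':  -5y^4

so (5x^4) + (-5y^4)·y' = 0, and therefore
  dy/dx = -(5x^4)/(-5y^4) = x^4/y^4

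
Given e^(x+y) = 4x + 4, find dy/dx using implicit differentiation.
Take d/dx of both sides. Since y is implicitly a function of x, the chain rule attaches a y' = dy/dx factor whenever we differentiate through y.

Set F(x, y) = (left side) − (right side), so the curve is F = 0. Differentiating each term of F:
  d/dx[-4x] = -4
  d/dx[e^(x + y)] = (y' + 1)·e^(x + y)
  d/dx[-4] = 0

Collecting, the y'-free part is the partial derivative in x and the y' coefficient is the partial derivative in y:
  ∂F/∂x = e^(x + y) - 4
  ∂F/∂y = e^(x + y)

so d/dx[F(x, y(x))] = ∂F/∂x + (∂F/∂y)·y' = 0. Rearranging,
  dy/dx = -(∂F/∂x)/(∂F/∂y) = -(e^(x + y) - 4)/(e^(x + y)) = 4e^(-x - y) - 1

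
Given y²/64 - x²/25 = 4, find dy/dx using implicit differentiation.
Differentiate the relation implicitly: treat y = y(x) and apply the chain rule, so every y-derivative picks up a y' = dy/dx factor.

With everything moved to the left-hand side, differentiate term by term:
  d/dx[-x^2/25] = -2x/25
  d/dx[y^2/64] = y·y'/32
  d/dx[-4] = 0

Separating the contributions that come from x directly and those that come through y:
  without y':      -2x/25
  multiplying y':  y/32

so (-2x/25) + (y/32)·y' = 0, and therefore
  dy/dx = -(-2x/25)/(y/32) = 64x/(25y)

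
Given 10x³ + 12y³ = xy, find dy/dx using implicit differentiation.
Take d/dx of both sides. Since y is implicitly a function of x, the chain rule attaches a y' = dy/dx factor whenever we differentiate through y.

Set F(x, y) = (left side) − (right side), so the curve is F = 0. Differentiating each term of F:
  d/dx[10x^3] = 30x^2
  d/dx[-xy] = -x·y' - y
  d/dx[12y^3] = 36y^2·y'

Collecting, the y'-free part is the partial derivative in x and the y' coefficient is the partial derivative in y:
  ∂F/∂x = 30x^2 - y
  ∂F/∂y = -x + 36y^2

so d/dx[F(x, y(x))] = ∂F/∂x + (∂F/∂y)·y' = 0. Rearranging,
  dy/dx = -(∂F/∂x)/(∂F/∂y) = -(30x^2 - y)/(-x + 36y^2) = (30x^2 - y)/(x - 36y^2)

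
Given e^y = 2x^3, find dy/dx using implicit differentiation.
Differentiate the relation implicitly: treat y = y(x) and apply the chain rule, so every y-derivative picks up a y' = dy/dx factor.

With everything moved to the left-hand side, differentiate term by term:
  d/dx[-2x^3] = -6x^2
  d/dx[e^(y)] = y'·e^(y)

Separating the contributions that come from x directly and those that come through y:
  without y':      -6x^2
  multiplying y':  e^(y)

so (-6x^2) + (e^(y))·y' = 0, and therefore
  dy/dx = -(-6x^2)/(e^(y)) = 6x^2e^(-y)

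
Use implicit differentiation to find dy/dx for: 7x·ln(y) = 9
Differentiate the relation implicitly: treat y = y(x) and apply the chain rule, so every y-derivative picks up a y' = dy/dx factor.

With everything moved to the left-hand side, differentiate term by term:
  d/dx[7x·ln(y)] = 7x·y'/y + 7ln(y)
  d/dx[-9] = 0

Separating the contributions that come from x directly and those that come through y:
  without y':      7ln(y)
  multiplying y':  7x/y

so (7ln(y)) + (7x/y)·y' = 0, and therefore
  dy/dx = -(7ln(y))/(7x/y) = -y·ln(y)/x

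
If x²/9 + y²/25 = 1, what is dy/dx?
Differentiate the relation implicitly: treat y = y(x) and apply the chain rule, so every y-derivative picks up a y' = dy/dx factor.

With everything moved to the left-hand side, differentiate term by term:
  d/dx[x^2/9] = 2x/9
  d/dx[y^2/25] = 2y·y'/25
  d/dx[-1] = 0

Separating the contributions that come from x directly and those that come through y:
  without y':      2x/9
  multiplying y':  2y/25

so (2x/9) + (2y/25)·y' = 0, and therefore
  dy/dx = -(2x/9)/(2y/25) = -25x/(9y)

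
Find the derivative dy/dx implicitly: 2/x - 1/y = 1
Take d/dx of both sides. Since y is implicitly a function of x, the chain rule attaches a y' = dy/dx factor whenever we differentiate through y.

Set F(x, y) = (left side) − (right side), so the curve is F = 0. Differentiating each term of F:
  d/dx[-1/y] = y'/y^2
  d/dx[2/x] = -2/x^2
  d/dx[-1] = 0

Collecting, the y'-free part is the partial derivative in x and the y' coefficient is the partial derivative in y:
  ∂F/∂x = -2/x^2
  ∂F/∂y = y^(-2)

so d/dx[F(x, y(x))] = ∂F/∂x + (∂F/∂y)·y' = 0. Rearranging,
  dy/dx = -(∂F/∂x)/(∂F/∂y) = -(-2/x^2)/(y^(-2)) = 2y^2/x^2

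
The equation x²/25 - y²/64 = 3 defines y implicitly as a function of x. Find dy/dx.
Apply d/dx to both sides, remembering that y depends on x. Each occurrence of y therefore brings in a y' = dy/dx via the chain rule.

With F(x, y) equal to the left-hand side minus the right, differentiate F term by term:
  d/dx[x^2/25] = 2x/25
  d/dx[-y^2/64] = -y·y'/32
  d/dx[-3] = 0
Adding these up, d/dx[F] = 0 becomes
  (2x/25) + (-y/32)·y' = 0,
so isolating y',
  dy/dx = -(2x/25)/(-y/32) = 64x/(25y)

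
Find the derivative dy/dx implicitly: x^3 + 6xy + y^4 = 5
Differentiate both sides with respect to x, treating y as y(x). By the chain rule, any term containing y contributes a factor of y' = dy/dx when we differentiate it.

Move every term to one side and write the relation as F(x, y) = 0. Term by term,
  d/dx[x^3] = 3x^2
  d/dx[6xy] = 6x·y' + 6y
  d/dx[y^4] = 4y^3·y'
  d/dx[-5] = 0

The pieces without y' make up ∂F/∂x and the coefficient of y' is ∂F/∂y:
  ∂F/∂x = 3x^2 + 6y,
  ∂F/∂y = 6x + 4y^3.

Since d/dx[F] = ∂F/∂x + (∂F/∂y)·y' = 0, solve for y':
  (∂F/∂y)·y' = -∂F/∂x
  dy/dx = -(∂F/∂x)/(∂F/∂y) = -(3x^2 + 6y)/(6x + 4y^3) = 3(-x^2 - 2y)/(2(3x + 2y^3))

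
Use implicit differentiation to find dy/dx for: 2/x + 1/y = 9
Differentiate both sides with respect to x, treating y as y(x). By the chain rule, any term containing y contributes a factor of y' = dy/dx when we differentiate it.

Move every term to one side and write the relation as F(x, y) = 0. Term by term,
  d/dx[1/y] = -y'/y^2
  d/dx[2/x] = -2/x^2
  d/dx[-9] = 0

The pieces without y' make up ∂F/∂x and the coefficient of y' is ∂F/∂y:
  ∂F/∂x = -2/x^2,
  ∂F/∂y = -1/y^2.

Since d/dx[F] = ∂F/∂x + (∂F/∂y)·y' = 0, solve for y':
  (∂F/∂y)·y' = -∂F/∂x
  dy/dx = -(∂F/∂x)/(∂F/∂y) = -(-2/x^2)/(-1/y^2) = -2y^2/x^2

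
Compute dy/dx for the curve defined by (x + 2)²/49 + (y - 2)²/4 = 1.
Differentiate the relation implicitly: treat y = y(x) and apply the chain rule, so every y-derivative picks up a y' = dy/dx factor.

With everything moved to the left-hand side, differentiate term by term:
  d/dx[(x + 2)^2/49] = 2x/49 + 4/49
  d/dx[(y - 2)^2/4] = y'(y - 2)/2
  d/dx[-1] = 0

Separating the contributions that come from x directly and those that come through y:
  without y':      2x/49 + 4/49
  multiplying y':  y/2 - 1

so (2x/49 + 4/49) + (y/2 - 1)·y' = 0, and therefore
  dy/dx = -(2x/49 + 4/49)/(y/2 - 1)
        = -(2(x + 2)/49)/((y - 2)/2) = 4(-x - 2)/(49(y - 2))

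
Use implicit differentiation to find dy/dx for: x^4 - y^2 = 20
Differentiate the relation implicitly: treat y = y(x) and apply the chain rule, so every y-derivative picks up a y' = dy/dx factor.

With everything moved to the left-hand side, differentiate term by term:
  d/dx[x^4] = 4x^3
  d/dx[-y^2] = -2y·y'
  d/dx[-20] = 0

Separating the contributions that come from x directly and those that come through y:
  without y':      4x^3
  multiplying y':  -2y

so (4x^3) + (-2y)·y' = 0, and therefore
  dy/dx = -(4x^3)/(-2y) = 2x^3/y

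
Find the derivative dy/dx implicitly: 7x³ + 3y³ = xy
Differentiate the relation implicitly: treat y = y(x) and apply the chain rule, so every y-derivative picks up a y' = dy/dx factor.

With everything moved to the left-hand side, differentiate term by term:
  d/dx[7x^3] = 21x^2
  d/dx[-xy] = -x·y' - y
  d/dx[3y^3] = 9y^2·y'

Separating the contributions that come from x directly and those that come through y:
  without y':      21x^2 - y
  multiplying y':  -x + 9y^2

so (21x^2 - y) + (-x + 9y^2)·y' = 0, and therefore
  dy/dx = -(21x^2 - y)/(-x + 9y^2) = (21x^2 - y)/(x - 9y^2)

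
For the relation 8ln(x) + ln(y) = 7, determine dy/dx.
Differentiate both sides with respect to x, treating y as y(x). By the chain rule, any term containing y contributes a factor of y' = dy/dx when we differentiate it.

Move every term to one side and write the relation as F(x, y) = 0. Term by term,
  d/dx[8ln(x)] = 8/x
  d/dx[ln(y)] = y'/y
  d/dx[-7] = 0

The pieces without y' make up ∂F/∂x and the coefficient of y' is ∂F/∂y:
  ∂F/∂x = 8/x,
  ∂F/∂y = 1/y.

Since d/dx[F] = ∂F/∂x + (∂F/∂y)·y' = 0, solve for y':
  (∂F/∂y)·y' = -∂F/∂x
  dy/dx = -(∂F/∂x)/(∂F/∂y) = -(8/x)/(1/y) = -8y/x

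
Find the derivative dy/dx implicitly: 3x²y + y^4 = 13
Take d/dx of both sides. Since y is implicitly a function of x, the chain rule attaches a y' = dy/dx factor whenever we differentiate through y.

Set F(x, y) = (left side) − (right side), so the curve is F = 0. Differentiating each term of F:
  d/dx[3x^2y] = 3x^2·y' + 6xy
  d/dx[y^4] = 4y^3·y'
  d/dx[-13] = 0

Collecting, the y'-free part is the partial derivative in x and the y' coefficient is the partial derivative in y:
  ∂F/∂x = 6xy
  ∂F/∂y = 3x^2 + 4y^3

so d/dx[F(x, y(x))] = ∂F/∂x + (∂F/∂y)·y' = 0. Rearranging,
  dy/dx = -(∂F/∂x)/(∂F/∂y) = -(6xy)/(3x^2 + 4y^3) = -6xy/(3x^2 + 4y^3)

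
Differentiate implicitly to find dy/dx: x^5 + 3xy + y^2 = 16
Apply d/dx to both sides, remembering that y depends on x. Each occurrence of y therefore brings in a y' = dy/dx via the chain rule.

With F(x, y) equal to the left-hand side minus the right, differentiate F term by term:
  d/dx[x^5] = 5x^4
  d/dx[3xy] = 3x·y' + 3y
  d/dx[y^2] = 2y·y'
  d/dx[-16] = 0
Adding these up, d/dx[F] = 0 becomes
  (5x^4 + 3y) + (3x + 2y)·y' = 0,
so isolating y',
  dy/dx = -(5x^4 + 3y)/(3x + 2y) = (-5x^4 - 3y)/(3x + 2y)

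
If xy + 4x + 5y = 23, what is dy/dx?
Differentiate the relation implicitly: treat y = y(x) and apply the chain rule, so every y-derivative picks up a y' = dy/dx factor.

With everything moved to the left-hand side, differentiate term by term:
  d/dx[xy] = x·y' + y
  d/dx[4x] = 4
  d/dx[5y] = 5·y'
  d/dx[-23] = 0

Separating the contributions that come from x directly and those that come through y:
  without y':      y + 4
  multiplying y':  x + 5

so (y + 4) + (x + 5)·y' = 0, and therefore
  dy/dx = -(y + 4)/(x + 5) = (-y - 4)/(x + 5)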